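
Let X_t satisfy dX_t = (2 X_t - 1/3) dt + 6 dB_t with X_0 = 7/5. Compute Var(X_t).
Var(X_t) = 9*exp(4*t) - 9

The variance V(t) = Var(X_t) satisfies V'(t) = 2 a V(t) + c^2 with V(0) = 0 (drift coefficient is linear in X, diffusion is constant). With a = 2, c = 6, the solution is
  V(t) = (c^2 / (2 a)) * (exp(2 a t) - 1)
       = (6^2 / (2*2)) * (exp(4 t) - 1)
       = 9*exp(4*t) - 9.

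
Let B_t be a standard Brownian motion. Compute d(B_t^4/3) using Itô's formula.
d(B_t^4/3) = (2*B_t^2) dt + (4*B_t^3/3) dB_t

Itô's formula for f(B_t) gives d f(B_t) = f'(B_t) dB_t + (1/2) f''(B_t) dt. Compute derivatives of f(x) = x^4/3:
  f'(x)  = 4*x^3/3
  f''(x) = 4*x^2
Substitute x = B_t and multiply the f'' term by 1/2:
  drift     = (1/2) * (4*x^2) evaluated at B_t = 2*B_t^2
  diffusion = (4*x^3/3) evaluated at B_t = 4*B_t^3/3
Therefore d(B_t^4/3) = (2*B_t^2) dt + (4*B_t^3/3) dB_t.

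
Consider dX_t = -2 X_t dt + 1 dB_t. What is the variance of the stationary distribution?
lim Var(X_t) = 1/4

The OU SDE dX = -theta X dt + sigma dB admits the integrating factor exp(theta t): d(exp(theta t) X_t) = sigma exp(theta t) dB_t. Integrating from 0 to t gives X_t = x_0 * exp(-theta t) + sigma * int_0^t exp(-theta (t-s)) dB_s for any initial x_0. The Itô integral has variance (by the Itô isometry) sigma^2 * int_0^t exp(-2 theta (t - s)) ds = sigma^2 * (1 - exp(-2 theta t)) / (2 theta), independent of x_0.
With theta = 2, sigma = 1:
  Var(X_t) = (1)^2 * (1 - exp(-2*2 t)) / (2 * 2) = 1/4 - exp(-4*t)/4.
As t -> infinity, exp(-2*2 t) -> 0, so the stationary variance is sigma^2 / (2 theta) = 1/4.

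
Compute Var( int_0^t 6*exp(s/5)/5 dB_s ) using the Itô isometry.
Var = 18*exp(2*t/5)/5 - 18/5

The Itô integral of a deterministic integrand f(s) has mean 0 because each increment f(s) * (B_{s+ds} - B_s) has mean 0. By the Itô isometry:
  Var( int_0^t f(s) dB_s ) = E[ (int_0^t f(s) dB_s)^2 ] = int_0^t f(s)^2 ds.
Here f(s) = 6*exp(s/5)/5, so f(s)^2 = 36*exp(2*s/5)/25. Integrate:
  int_0^t (36*exp(2*s/5)/25) ds = 18*exp(2*t/5)/5 - 18/5.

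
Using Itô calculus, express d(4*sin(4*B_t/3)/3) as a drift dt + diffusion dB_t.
d(4*sin(4*B_t/3)/3) = (-32*sin(4*B_t/3)/27) dt + (16*cos(4*B_t/3)/9) dB_t

Itô's formula for f(B_t) gives d f(B_t) = f'(B_t) dB_t + (1/2) f''(B_t) dt. Compute derivatives of f(x) = 4*sin(4*x/3)/3:
  f'(x)  = 16*cos(4*x/3)/9
  f''(x) = -64*sin(4*x/3)/27
Substitute x = B_t and multiply the f'' term by 1/2:
  drift     = (1/2) * (-64*sin(4*x/3)/27) evaluated at B_t = -32*sin(4*B_t/3)/27
  diffusion = (16*cos(4*x/3)/9) evaluated at B_t = 16*cos(4*B_t/3)/9
Therefore d(4*sin(4*B_t/3)/3) = (-32*sin(4*B_t/3)/27) dt + (16*cos(4*B_t/3)/9) dB_t.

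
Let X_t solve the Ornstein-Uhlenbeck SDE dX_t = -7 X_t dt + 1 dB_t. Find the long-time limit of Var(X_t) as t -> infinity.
lim Var(X_t) = 1/14

The OU SDE dX = -theta X dt + sigma dB admits the integrating factor exp(theta t): d(exp(theta t) X_t) = sigma exp(theta t) dB_t. Integrating from 0 to t gives X_t = x_0 * exp(-theta t) + sigma * int_0^t exp(-theta (t-s)) dB_s for any initial x_0. The Itô integral has variance (by the Itô isometry) sigma^2 * int_0^t exp(-2 theta (t - s)) ds = sigma^2 * (1 - exp(-2 theta t)) / (2 theta), independent of x_0.
With theta = 7, sigma = 1:
  Var(X_t) = (1)^2 * (1 - exp(-2*7 t)) / (2 * 7) = 1/14 - exp(-14*t)/14.
As t -> infinity, exp(-2*7 t) -> 0, so the stationary variance is sigma^2 / (2 theta) = 1/14.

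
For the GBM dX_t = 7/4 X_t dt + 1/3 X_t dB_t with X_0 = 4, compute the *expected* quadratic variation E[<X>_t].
E[<X>_t] = 32*exp(65*t/18)/65 - 32/65

<X>_t = int_0^t ((1/3) * X_s)^2 ds. Taking expectation inside the integral: E[<X>_t] = (1/3)^2 * int_0^t E[X_s^2] ds. For GBM, E[X_s^2] = x_0^2 * exp((2 mu + sigma^2) s). Integrating:
  E[<X>_t] = (1/3)^2 * 4^2 * (exp((2*(7/4) + (1/3)^2) t) - 1) / (2*(7/4) + (1/3)^2)
           = (1/3)^2 * 4^2 * (exp((65/18) t) - 1) / (65/18) = 32*exp(65*t/18)/65 - 32/65.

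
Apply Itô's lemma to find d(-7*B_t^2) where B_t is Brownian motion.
d(-7*B_t^2) = (-7) dt + (-14*B_t) dB_t

Itô's formula for f(B_t) gives d f(B_t) = f'(B_t) dB_t + (1/2) f''(B_t) dt. Compute derivatives of f(x) = -7*x^2:
  f'(x)  = -14*x
  f''(x) = -14
Substitute x = B_t and multiply the f'' term by 1/2:
  drift     = (1/2) * (-14) evaluated at B_t = -7
  diffusion = (-14*x) evaluated at B_t = -14*B_t
Therefore d(-7*B_t^2) = (-7) dt + (-14*B_t) dB_t.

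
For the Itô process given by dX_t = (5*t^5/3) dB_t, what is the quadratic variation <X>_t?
<X>_t = 25*t^11/99

For an Itô process dX_t = a(t) dt + b(t) dB_t, the quadratic variation is <X>_t = int_0^t b(s)^2 ds (the drift term does not contribute). Here b(s) = 5*s^5/3, so
  b(s)^2 = 25*s^10/9.
Integrating from 0 to t:
  <X>_t = int_0^t (25*s^10/9) ds = 25*t^11/99.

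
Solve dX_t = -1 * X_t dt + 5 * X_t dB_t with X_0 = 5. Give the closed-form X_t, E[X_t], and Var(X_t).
X_t = 5 * exp((-27/2) t + (5) B_t); E[X_t] = 5*exp(-t); Var(X_t) = (25*exp(25*t) - 25)*exp(-2*t)

For GBM dX = mu X dt + sigma X dB with X_0 = x_0, apply Itô to Y = log X: dY = (mu - sigma^2/2) dt + sigma dB, so Y_t = log(x_0) + (mu - sigma^2/2) t + sigma B_t and hence X_t = x_0 * exp((mu - sigma^2/2) t + sigma B_t).
With mu = -1, sigma = 5, x_0 = 5, this gives:
  X_t = 5 * exp((-27/2) * t + (5) * B_t).
Since sigma*B_t ~ Normal(0, sigma^2 t), E[exp(sigma*B_t)] = exp(sigma^2 t / 2); so E[X_t] = x_0 * exp((mu - sigma^2/2) t) * exp(sigma^2 t / 2) = x_0 * exp(mu t) = 5*exp(-t).
Var(X_t) = E[X_t^2] - (E[X_t])^2 = x_0^2 * exp(2 mu t) * (exp(sigma^2 t) - 1) = (25*exp(25*t) - 25)*exp(-2*t).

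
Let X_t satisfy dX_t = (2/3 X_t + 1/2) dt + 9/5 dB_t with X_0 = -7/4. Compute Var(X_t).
Var(X_t) = 243*exp(4*t/3)/100 - 243/100

The variance V(t) = Var(X_t) satisfies V'(t) = 2 a V(t) + c^2 with V(0) = 0 (drift coefficient is linear in X, diffusion is constant). With a = 2/3, c = 9/5, the solution is
  V(t) = (c^2 / (2 a)) * (exp(2 a t) - 1)
       = ((9/5)^2 / (2*(2/3))) * (exp((4/3) t) - 1)
       = 243*exp(4*t/3)/100 - 243/100.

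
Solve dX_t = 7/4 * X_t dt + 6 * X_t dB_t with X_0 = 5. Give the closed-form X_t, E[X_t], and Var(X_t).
X_t = 5 * exp((-65/4) t + (6) B_t); E[X_t] = 5*exp(7*t/4); Var(X_t) = 25*(exp(36*t) - 1)*exp(7*t/2)

For GBM dX = mu X dt + sigma X dB with X_0 = x_0, apply Itô to Y = log X: dY = (mu - sigma^2/2) dt + sigma dB, so Y_t = log(x_0) + (mu - sigma^2/2) t + sigma B_t and hence X_t = x_0 * exp((mu - sigma^2/2) t + sigma B_t).
With mu = 7/4, sigma = 6, x_0 = 5, this gives:
  X_t = 5 * exp((-65/4) * t + (6) * B_t).
Since sigma*B_t ~ Normal(0, sigma^2 t), E[exp(sigma*B_t)] = exp(sigma^2 t / 2); so E[X_t] = x_0 * exp((mu - sigma^2/2) t) * exp(sigma^2 t / 2) = x_0 * exp(mu t) = 5*exp(7*t/4).
Var(X_t) = E[X_t^2] - (E[X_t])^2 = x_0^2 * exp(2 mu t) * (exp(sigma^2 t) - 1) = 25*(exp(36*t) - 1)*exp(7*t/2).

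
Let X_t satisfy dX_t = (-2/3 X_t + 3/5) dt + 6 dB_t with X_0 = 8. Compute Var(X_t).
Var(X_t) = 27 - 27*exp(-4*t/3)

The variance V(t) = Var(X_t) satisfies V'(t) = 2 a V(t) + c^2 with V(0) = 0 (drift coefficient is linear in X, diffusion is constant). With a = -2/3, c = 6, the solution is
  V(t) = (c^2 / (2 a)) * (exp(2 a t) - 1)
       = (6^2 / (2*(-2/3))) * (exp((-4/3) t) - 1)
       = 27 - 27*exp(-4*t/3).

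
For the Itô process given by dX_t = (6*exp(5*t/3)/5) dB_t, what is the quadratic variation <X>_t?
<X>_t = 54*exp(10*t/3)/125 - 54/125

For an Itô process dX_t = a(t) dt + b(t) dB_t, the quadratic variation is <X>_t = int_0^t b(s)^2 ds (the drift term does not contribute). Here b(s) = 6*exp(5*s/3)/5, so
  b(s)^2 = 36*exp(10*s/3)/25.
Integrating from 0 to t:
  <X>_t = int_0^t (36*exp(10*s/3)/25) ds = 54*exp(10*t/3)/125 - 54/125.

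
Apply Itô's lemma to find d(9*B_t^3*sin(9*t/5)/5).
d(9*B_t^3*sin(9*t/5)/5) = (27*B_t*(3*B_t^2*cos(9*t/5) + 5*sin(9*t/5))/25) dt + (27*B_t^2*sin(9*t/5)/5) dB_t

Itô's formula for f(t, x): d f(t, B_t) = (f_t + (1/2) f_xx) dt + f_x dB_t. Compute partials of f(t, x) = 9*x^3*sin(9*t/5)/5:
  f_t(t,x)  = 81*x^3*cos(9*t/5)/25
  f_x(t,x)  = 27*x^2*sin(9*t/5)/5
  f_xx(t,x) = 54*x*sin(9*t/5)/5
Assemble drift = f_t + (1/2) f_xx = 27*x*(3*x^2*cos(9*t/5) + 5*sin(9*t/5))/25 and diffusion = f_x = 27*x^2*sin(9*t/5)/5. Substituting x = B_t:
  d(9*B_t^3*sin(9*t/5)/5) = (27*B_t*(3*B_t^2*cos(9*t/5) + 5*sin(9*t/5))/25) dt + (27*B_t^2*sin(9*t/5)/5) dB_t.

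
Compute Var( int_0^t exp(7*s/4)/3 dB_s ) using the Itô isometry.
Var = 2*exp(7*t/2)/63 - 2/63

The Itô integral of a deterministic integrand f(s) has mean 0 because each increment f(s) * (B_{s+ds} - B_s) has mean 0. By the Itô isometry:
  Var( int_0^t f(s) dB_s ) = E[ (int_0^t f(s) dB_s)^2 ] = int_0^t f(s)^2 ds.
Here f(s) = exp(7*s/4)/3, so f(s)^2 = exp(7*s/2)/9. Integrate:
  int_0^t (exp(7*s/2)/9) ds = 2*exp(7*t/2)/63 - 2/63.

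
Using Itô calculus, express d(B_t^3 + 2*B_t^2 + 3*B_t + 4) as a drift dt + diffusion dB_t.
d(B_t^3 + 2*B_t^2 + 3*B_t + 4) = (3*B_t + 2) dt + (3*B_t^2 + 4*B_t + 3) dB_t

Itô's formula for f(B_t) gives d f(B_t) = f'(B_t) dB_t + (1/2) f''(B_t) dt. Compute derivatives of f(x) = x^3 + 2*x^2 + 3*x + 4:
  f'(x)  = 3*x^2 + 4*x + 3
  f''(x) = 6*x + 4
Substitute x = B_t and multiply the f'' term by 1/2:
  drift     = (1/2) * (6*x + 4) evaluated at B_t = 3*B_t + 2
  diffusion = (3*x^2 + 4*x + 3) evaluated at B_t = 3*B_t^2 + 4*B_t + 3
Therefore d(B_t^3 + 2*B_t^2 + 3*B_t + 4) = (3*B_t + 2) dt + (3*B_t^2 + 4*B_t + 3) dB_t.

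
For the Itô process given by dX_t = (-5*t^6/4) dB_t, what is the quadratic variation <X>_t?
<X>_t = 25*t^13/208

For an Itô process dX_t = a(t) dt + b(t) dB_t, the quadratic variation is <X>_t = int_0^t b(s)^2 ds (the drift term does not contribute). Here b(s) = -5*s^6/4, so
  b(s)^2 = 25*s^12/16.
Integrating from 0 to t:
  <X>_t = int_0^t (25*s^12/16) ds = 25*t^13/208.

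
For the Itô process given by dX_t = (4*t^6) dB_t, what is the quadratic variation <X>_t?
<X>_t = 16*t^13/13

For an Itô process dX_t = a(t) dt + b(t) dB_t, the quadratic variation is <X>_t = int_0^t b(s)^2 ds (the drift term does not contribute). Here b(s) = 4*s^6, so
  b(s)^2 = 16*s^12.
Integrating from 0 to t:
  <X>_t = int_0^t (16*s^12) ds = 16*t^13/13.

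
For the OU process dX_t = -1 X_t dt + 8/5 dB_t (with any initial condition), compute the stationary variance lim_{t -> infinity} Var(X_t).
lim Var(X_t) = 32/25

The OU SDE dX = -theta X dt + sigma dB admits the integrating factor exp(theta t): d(exp(theta t) X_t) = sigma exp(theta t) dB_t. Integrating from 0 to t gives X_t = x_0 * exp(-theta t) + sigma * int_0^t exp(-theta (t-s)) dB_s for any initial x_0. The Itô integral has variance (by the Itô isometry) sigma^2 * int_0^t exp(-2 theta (t - s)) ds = sigma^2 * (1 - exp(-2 theta t)) / (2 theta), independent of x_0.
With theta = 1, sigma = 8/5:
  Var(X_t) = (8/5)^2 * (1 - exp(-2*1 t)) / (2 * 1) = 32/25 - 32*exp(-2*t)/25.
As t -> infinity, exp(-2*1 t) -> 0, so the stationary variance is sigma^2 / (2 theta) = 32/25.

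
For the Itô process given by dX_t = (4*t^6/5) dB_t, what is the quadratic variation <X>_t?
<X>_t = 16*t^13/325

For an Itô process dX_t = a(t) dt + b(t) dB_t, the quadratic variation is <X>_t = int_0^t b(s)^2 ds (the drift term does not contribute). Here b(s) = 4*s^6/5, so
  b(s)^2 = 16*s^12/25.
Integrating from 0 to t:
  <X>_t = int_0^t (16*s^12/25) ds = 16*t^13/325.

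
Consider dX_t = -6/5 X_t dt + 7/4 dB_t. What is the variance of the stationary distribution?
lim Var(X_t) = 245/192

The OU SDE dX = -theta X dt + sigma dB admits the integrating factor exp(theta t): d(exp(theta t) X_t) = sigma exp(theta t) dB_t. Integrating from 0 to t gives X_t = x_0 * exp(-theta t) + sigma * int_0^t exp(-theta (t-s)) dB_s for any initial x_0. The Itô integral has variance (by the Itô isometry) sigma^2 * int_0^t exp(-2 theta (t - s)) ds = sigma^2 * (1 - exp(-2 theta t)) / (2 theta), independent of x_0.
With theta = 6/5, sigma = 7/4:
  Var(X_t) = (7/4)^2 * (1 - exp(-2*6/5 t)) / (2 * 6/5) = 245/192 - 245*exp(-12*t/5)/192.
As t -> infinity, exp(-2*6/5 t) -> 0, so the stationary variance is sigma^2 / (2 theta) = 245/192.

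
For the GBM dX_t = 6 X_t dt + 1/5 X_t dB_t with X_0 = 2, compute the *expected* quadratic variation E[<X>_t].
E[<X>_t] = 4*exp(301*t/25)/301 - 4/301

<X>_t = int_0^t ((1/5) * X_s)^2 ds. Taking expectation inside the integral: E[<X>_t] = (1/5)^2 * int_0^t E[X_s^2] ds. For GBM, E[X_s^2] = x_0^2 * exp((2 mu + sigma^2) s). Integrating:
  E[<X>_t] = (1/5)^2 * 2^2 * (exp((2*6 + (1/5)^2) t) - 1) / (2*6 + (1/5)^2)
           = (1/5)^2 * 2^2 * (exp((301/25) t) - 1) / (301/25) = 4*exp(301*t/25)/301 - 4/301.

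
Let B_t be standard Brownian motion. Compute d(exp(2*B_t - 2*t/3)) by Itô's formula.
d(exp(2*B_t - 2*t/3)) = (4*exp(2*B_t - 2*t/3)/3) dt + (2*exp(2*B_t - 2*t/3)) dB_t

Itô's formula for f(t, x): d f(t, B_t) = (f_t + (1/2) f_xx) dt + f_x dB_t. Compute partials of f(t, x) = exp(-2*t/3 + 2*x):
  f_t(t,x)  = -2*exp(-2*t/3 + 2*x)/3
  f_x(t,x)  = 2*exp(-2*t/3 + 2*x)
  f_xx(t,x) = 4*exp(-2*t/3 + 2*x)
Assemble drift = f_t + (1/2) f_xx = 4*exp(-2*t/3 + 2*x)/3 and diffusion = f_x = 2*exp(-2*t/3 + 2*x). Substituting x = B_t:
  d(exp(2*B_t - 2*t/3)) = (4*exp(2*B_t - 2*t/3)/3) dt + (2*exp(2*B_t - 2*t/3)) dB_t.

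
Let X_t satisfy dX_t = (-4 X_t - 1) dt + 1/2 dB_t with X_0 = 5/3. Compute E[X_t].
E[X_t] = -1/4 + 23*exp(-4*t)/12

Taking expectations and using E[dB_t] = 0, the mean m(t) = E[X_t] satisfies the ODE m'(t) = a m(t) + b with m(0) = x_0. With a = -4, b = -1, x_0 = 5/3, the solution is
  m(t) = x_0 * exp(a t) + (b/a) * (exp(a t) - 1)
       = (5/3) * exp((-4) t) + ((-1)/(-4)) * (exp((-4) t) - 1)
       = -1/4 + 23*exp(-4*t)/12.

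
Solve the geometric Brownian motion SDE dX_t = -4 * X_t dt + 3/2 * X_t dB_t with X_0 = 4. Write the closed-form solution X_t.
X_t = 4 * exp((-41/8) * t + (3/2) * B_t)

For GBM dX = mu X dt + sigma X dB with X_0 = x_0, apply Itô to Y = log X: dY = (mu - sigma^2/2) dt + sigma dB, so Y_t = log(x_0) + (mu - sigma^2/2) t + sigma B_t and hence X_t = x_0 * exp((mu - sigma^2/2) t + sigma B_t).
With mu = -4, sigma = 3/2, x_0 = 4, this gives:
  X_t = 4 * exp((-41/8) * t + (3/2) * B_t).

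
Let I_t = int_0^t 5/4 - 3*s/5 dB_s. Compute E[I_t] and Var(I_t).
E[I_t] = 0; Var(I_t) = t*(48*t^2 - 300*t + 625)/400

The Itô integral of a deterministic integrand f(s) has mean 0 because each increment f(s) * (B_{s+ds} - B_s) has mean 0. By the Itô isometry:
  Var( int_0^t f(s) dB_s ) = E[ (int_0^t f(s) dB_s)^2 ] = int_0^t f(s)^2 ds.
Here f(s) = 5/4 - 3*s/5, so f(s)^2 = (12*s - 25)^2/400. Integrate:
  int_0^t ((12*s - 25)^2/400) ds = t*(48*t^2 - 300*t + 625)/400.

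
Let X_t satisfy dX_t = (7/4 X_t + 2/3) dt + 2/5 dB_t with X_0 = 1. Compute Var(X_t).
Var(X_t) = 8*exp(7*t/2)/175 - 8/175

The variance V(t) = Var(X_t) satisfies V'(t) = 2 a V(t) + c^2 with V(0) = 0 (drift coefficient is linear in X, diffusion is constant). With a = 7/4, c = 2/5, the solution is
  V(t) = (c^2 / (2 a)) * (exp(2 a t) - 1)
       = ((2/5)^2 / (2*(7/4))) * (exp((7/2) t) - 1)
       = 8*exp(7*t/2)/175 - 8/175.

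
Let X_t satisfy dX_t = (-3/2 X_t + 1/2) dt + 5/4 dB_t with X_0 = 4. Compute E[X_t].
E[X_t] = 1/3 + 11*exp(-3*t/2)/3

Taking expectations and using E[dB_t] = 0, the mean m(t) = E[X_t] satisfies the ODE m'(t) = a m(t) + b with m(0) = x_0. With a = -3/2, b = 1/2, x_0 = 4, the solution is
  m(t) = x_0 * exp(a t) + (b/a) * (exp(a t) - 1)
       = 4 * exp((-3/2) t) + ((1/2)/(-3/2)) * (exp((-3/2) t) - 1)
       = 1/3 + 11*exp(-3*t/2)/3.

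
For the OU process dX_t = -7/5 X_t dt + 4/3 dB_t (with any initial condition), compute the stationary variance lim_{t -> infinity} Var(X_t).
lim Var(X_t) = 40/63

The OU SDE dX = -theta X dt + sigma dB admits the integrating factor exp(theta t): d(exp(theta t) X_t) = sigma exp(theta t) dB_t. Integrating from 0 to t gives X_t = x_0 * exp(-theta t) + sigma * int_0^t exp(-theta (t-s)) dB_s for any initial x_0. The Itô integral has variance (by the Itô isometry) sigma^2 * int_0^t exp(-2 theta (t - s)) ds = sigma^2 * (1 - exp(-2 theta t)) / (2 theta), independent of x_0.
With theta = 7/5, sigma = 4/3:
  Var(X_t) = (4/3)^2 * (1 - exp(-2*7/5 t)) / (2 * 7/5) = 40/63 - 40*exp(-14*t/5)/63.
As t -> infinity, exp(-2*7/5 t) -> 0, so the stationary variance is sigma^2 / (2 theta) = 40/63.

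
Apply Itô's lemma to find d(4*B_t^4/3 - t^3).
d(4*B_t^4/3 - t^3) = (8*B_t^2 - 3*t^2) dt + (16*B_t^3/3) dB_t

Itô's formula for f(t, x): d f(t, B_t) = (f_t + (1/2) f_xx) dt + f_x dB_t. Compute partials of f(t, x) = -t^3 + 4*x^4/3:
  f_t(t,x)  = -3*t^2
  f_x(t,x)  = 16*x^3/3
  f_xx(t,x) = 16*x^2
Assemble drift = f_t + (1/2) f_xx = -3*t^2 + 8*x^2 and diffusion = f_x = 16*x^3/3. Substituting x = B_t:
  d(4*B_t^4/3 - t^3) = (8*B_t^2 - 3*t^2) dt + (16*B_t^3/3) dB_t.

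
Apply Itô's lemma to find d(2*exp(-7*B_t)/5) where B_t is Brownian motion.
d(2*exp(-7*B_t)/5) = (49*exp(-7*B_t)/5) dt + (-14*exp(-7*B_t)/5) dB_t

Itô's formula for f(B_t) gives d f(B_t) = f'(B_t) dB_t + (1/2) f''(B_t) dt. Compute derivatives of f(x) = 2*exp(-7*x)/5:
  f'(x)  = -14*exp(-7*x)/5
  f''(x) = 98*exp(-7*x)/5
Substitute x = B_t and multiply the f'' term by 1/2:
  drift     = (1/2) * (98*exp(-7*x)/5) evaluated at B_t = 49*exp(-7*B_t)/5
  diffusion = (-14*exp(-7*x)/5) evaluated at B_t = -14*exp(-7*B_t)/5
Therefore d(2*exp(-7*B_t)/5) = (49*exp(-7*B_t)/5) dt + (-14*exp(-7*B_t)/5) dB_t.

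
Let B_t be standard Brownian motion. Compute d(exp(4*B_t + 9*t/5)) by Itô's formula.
d(exp(4*B_t + 9*t/5)) = (49*exp(4*B_t + 9*t/5)/5) dt + (4*exp(4*B_t + 9*t/5)) dB_t

Itô's formula for f(t, x): d f(t, B_t) = (f_t + (1/2) f_xx) dt + f_x dB_t. Compute partials of f(t, x) = exp(9*t/5 + 4*x):
  f_t(t,x)  = 9*exp(9*t/5 + 4*x)/5
  f_x(t,x)  = 4*exp(9*t/5 + 4*x)
  f_xx(t,x) = 16*exp(9*t/5 + 4*x)
Assemble drift = f_t + (1/2) f_xx = 49*exp(9*t/5 + 4*x)/5 and diffusion = f_x = 4*exp(9*t/5 + 4*x). Substituting x = B_t:
  d(exp(4*B_t + 9*t/5)) = (49*exp(4*B_t + 9*t/5)/5) dt + (4*exp(4*B_t + 9*t/5)) dB_t.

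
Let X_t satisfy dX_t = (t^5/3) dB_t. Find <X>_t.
<X>_t = t^11/99

For an Itô process dX_t = a(t) dt + b(t) dB_t, the quadratic variation is <X>_t = int_0^t b(s)^2 ds (the drift term does not contribute). Here b(s) = s^5/3, so
  b(s)^2 = s^10/9.
Integrating from 0 to t:
  <X>_t = int_0^t (s^10/9) ds = t^11/99.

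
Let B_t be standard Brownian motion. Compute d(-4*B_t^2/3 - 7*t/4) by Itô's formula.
d(-4*B_t^2/3 - 7*t/4) = (-37/12) dt + (-8*B_t/3) dB_t

Itô's formula for f(t, x): d f(t, B_t) = (f_t + (1/2) f_xx) dt + f_x dB_t. Compute partials of f(t, x) = -7*t/4 - 4*x^2/3:
  f_t(t,x)  = -7/4
  f_x(t,x)  = -8*x/3
  f_xx(t,x) = -8/3
Assemble drift = f_t + (1/2) f_xx = -37/12 and diffusion = f_x = -8*x/3. Substituting x = B_t:
  d(-4*B_t^2/3 - 7*t/4) = (-37/12) dt + (-8*B_t/3) dB_t.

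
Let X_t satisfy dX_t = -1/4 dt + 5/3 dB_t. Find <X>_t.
<X>_t = 25*t/9

For an Itô process dX_t = a(t) dt + b(t) dB_t, the quadratic variation is <X>_t = int_0^t b(s)^2 ds (the drift term does not contribute). Here b(s) = 5/3, so
  b(s)^2 = 25/9.
Integrating from 0 to t:
  <X>_t = int_0^t (25/9) ds = 25*t/9.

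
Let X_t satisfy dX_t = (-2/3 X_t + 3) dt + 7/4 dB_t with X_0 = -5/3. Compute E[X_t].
E[X_t] = 9/2 - 37*exp(-2*t/3)/6

Taking expectations and using E[dB_t] = 0, the mean m(t) = E[X_t] satisfies the ODE m'(t) = a m(t) + b with m(0) = x_0. With a = -2/3, b = 3, x_0 = -5/3, the solution is
  m(t) = x_0 * exp(a t) + (b/a) * (exp(a t) - 1)
       = (-5/3) * exp((-2/3) t) + (3/(-2/3)) * (exp((-2/3) t) - 1)
       = 9/2 - 37*exp(-2*t/3)/6.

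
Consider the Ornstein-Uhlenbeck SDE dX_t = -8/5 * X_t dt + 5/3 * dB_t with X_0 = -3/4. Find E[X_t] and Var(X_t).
E[X_t] = -3*exp(-8*t/5)/4; Var(X_t) = 125/144 - 125*exp(-16*t/5)/144

The OU SDE dX = -theta X dt + sigma dB admits the integrating factor exp(theta t): d(exp(theta t) X_t) = sigma exp(theta t) dB_t. Integrating from 0 to t:
  X_t = x_0 * exp(-theta t) + sigma * int_0^t exp(-theta (t-s)) dB_s.
The Itô integral has mean 0 and (by the Itô isometry) variance sigma^2 * int_0^t exp(-2 theta (t - s)) ds = sigma^2 * (1 - exp(-2 theta t)) / (2 theta).
With theta = 8/5, sigma = 5/3, x_0 = -3/4:
  E[X_t] = -3/4 * exp(-8/5 t) = -3*exp(-8*t/5)/4
  Var(X_t) = (5/3)^2 * (1 - exp(-2*8/5 t)) / (2 * 8/5) = 125/144 - 125*exp(-16*t/5)/144.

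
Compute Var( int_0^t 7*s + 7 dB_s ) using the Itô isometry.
Var = 49*t*(t^2 + 3*t + 3)/3

The Itô integral of a deterministic integrand f(s) has mean 0 because each increment f(s) * (B_{s+ds} - B_s) has mean 0. By the Itô isometry:
  Var( int_0^t f(s) dB_s ) = E[ (int_0^t f(s) dB_s)^2 ] = int_0^t f(s)^2 ds.
Here f(s) = 7*s + 7, so f(s)^2 = 49*(s + 1)^2. Integrate:
  int_0^t (49*(s + 1)^2) ds = 49*t*(t^2 + 3*t + 3)/3.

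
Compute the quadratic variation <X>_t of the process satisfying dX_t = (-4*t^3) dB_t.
<X>_t = 16*t^7/7

For an Itô process dX_t = a(t) dt + b(t) dB_t, the quadratic variation is <X>_t = int_0^t b(s)^2 ds (the drift term does not contribute). Here b(s) = -4*s^3, so
  b(s)^2 = 16*s^6.
Integrating from 0 to t:
  <X>_t = int_0^t (16*s^6) ds = 16*t^7/7.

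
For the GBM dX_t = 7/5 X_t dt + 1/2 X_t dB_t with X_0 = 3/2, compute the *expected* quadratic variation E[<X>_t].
E[<X>_t] = 45*exp(61*t/20)/244 - 45/244

<X>_t = int_0^t ((1/2) * X_s)^2 ds. Taking expectation inside the integral: E[<X>_t] = (1/2)^2 * int_0^t E[X_s^2] ds. For GBM, E[X_s^2] = x_0^2 * exp((2 mu + sigma^2) s). Integrating:
  E[<X>_t] = (1/2)^2 * (3/2)^2 * (exp((2*(7/5) + (1/2)^2) t) - 1) / (2*(7/5) + (1/2)^2)
           = (1/2)^2 * (3/2)^2 * (exp((61/20) t) - 1) / (61/20) = 45*exp(61*t/20)/244 - 45/244.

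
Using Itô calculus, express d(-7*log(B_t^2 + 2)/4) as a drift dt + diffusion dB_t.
d(-7*log(B_t^2 + 2)/4) = (7*(B_t^2 - 2)/(4*(B_t^2 + 2)^2)) dt + (-7*B_t/(2*B_t^2 + 4)) dB_t

Itô's formula for f(B_t) gives d f(B_t) = f'(B_t) dB_t + (1/2) f''(B_t) dt. Compute derivatives of f(x) = -7*log(x^2 + 2)/4:
  f'(x)  = -7*x/(2*x^2 + 4)
  f''(x) = 7*(x^2 - 2)/(2*(x^2 + 2)^2)
Substitute x = B_t and multiply the f'' term by 1/2:
  drift     = (1/2) * (7*(x^2 - 2)/(2*(x^2 + 2)^2)) evaluated at B_t = 7*(B_t^2 - 2)/(4*(B_t^2 + 2)^2)
  diffusion = (-7*x/(2*x^2 + 4)) evaluated at B_t = -7*B_t/(2*B_t^2 + 4)
Therefore d(-7*log(B_t^2 + 2)/4) = (7*(B_t^2 - 2)/(4*(B_t^2 + 2)^2)) dt + (-7*B_t/(2*B_t^2 + 4)) dB_t.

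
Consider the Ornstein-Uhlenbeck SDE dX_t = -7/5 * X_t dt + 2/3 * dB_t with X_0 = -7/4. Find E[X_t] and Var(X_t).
E[X_t] = -7*exp(-7*t/5)/4; Var(X_t) = 10/63 - 10*exp(-14*t/5)/63

The OU SDE dX = -theta X dt + sigma dB admits the integrating factor exp(theta t): d(exp(theta t) X_t) = sigma exp(theta t) dB_t. Integrating from 0 to t:
  X_t = x_0 * exp(-theta t) + sigma * int_0^t exp(-theta (t-s)) dB_s.
The Itô integral has mean 0 and (by the Itô isometry) variance sigma^2 * int_0^t exp(-2 theta (t - s)) ds = sigma^2 * (1 - exp(-2 theta t)) / (2 theta).
With theta = 7/5, sigma = 2/3, x_0 = -7/4:
  E[X_t] = -7/4 * exp(-7/5 t) = -7*exp(-7*t/5)/4
  Var(X_t) = (2/3)^2 * (1 - exp(-2*7/5 t)) / (2 * 7/5) = 10/63 - 10*exp(-14*t/5)/63.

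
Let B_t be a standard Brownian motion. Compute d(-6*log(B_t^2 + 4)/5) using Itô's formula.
d(-6*log(B_t^2 + 4)/5) = (6*(B_t^2 - 4)/(5*(B_t^2 + 4)^2)) dt + (-12*B_t/(5*B_t^2 + 20)) dB_t

Itô's formula for f(B_t) gives d f(B_t) = f'(B_t) dB_t + (1/2) f''(B_t) dt. Compute derivatives of f(x) = -6*log(x^2 + 4)/5:
  f'(x)  = -12*x/(5*x^2 + 20)
  f''(x) = 12*(x^2 - 4)/(5*(x^2 + 4)^2)
Substitute x = B_t and multiply the f'' term by 1/2:
  drift     = (1/2) * (12*(x^2 - 4)/(5*(x^2 + 4)^2)) evaluated at B_t = 6*(B_t^2 - 4)/(5*(B_t^2 + 4)^2)
  diffusion = (-12*x/(5*x^2 + 20)) evaluated at B_t = -12*B_t/(5*B_t^2 + 20)
Therefore d(-6*log(B_t^2 + 4)/5) = (6*(B_t^2 - 4)/(5*(B_t^2 + 4)^2)) dt + (-12*B_t/(5*B_t^2 + 20)) dB_t.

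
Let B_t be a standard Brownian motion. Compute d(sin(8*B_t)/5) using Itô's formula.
d(sin(8*B_t)/5) = (-32*sin(8*B_t)/5) dt + (8*cos(8*B_t)/5) dB_t

Itô's formula for f(B_t) gives d f(B_t) = f'(B_t) dB_t + (1/2) f''(B_t) dt. Compute derivatives of f(x) = sin(8*x)/5:
  f'(x)  = 8*cos(8*x)/5
  f''(x) = -64*sin(8*x)/5
Substitute x = B_t and multiply the f'' term by 1/2:
  drift     = (1/2) * (-64*sin(8*x)/5) evaluated at B_t = -32*sin(8*B_t)/5
  diffusion = (8*cos(8*x)/5) evaluated at B_t = 8*cos(8*B_t)/5
Therefore d(sin(8*B_t)/5) = (-32*sin(8*B_t)/5) dt + (8*cos(8*B_t)/5) dB_t.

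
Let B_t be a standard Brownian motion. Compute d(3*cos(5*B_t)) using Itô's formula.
d(3*cos(5*B_t)) = (-75*cos(5*B_t)/2) dt + (-15*sin(5*B_t)) dB_t

Itô's formula for f(B_t) gives d f(B_t) = f'(B_t) dB_t + (1/2) f''(B_t) dt. Compute derivatives of f(x) = 3*cos(5*x):
  f'(x)  = -15*sin(5*x)
  f''(x) = -75*cos(5*x)
Substitute x = B_t and multiply the f'' term by 1/2:
  drift     = (1/2) * (-75*cos(5*x)) evaluated at B_t = -75*cos(5*B_t)/2
  diffusion = (-15*sin(5*x)) evaluated at B_t = -15*sin(5*B_t)
Therefore d(3*cos(5*B_t)) = (-75*cos(5*B_t)/2) dt + (-15*sin(5*B_t)) dB_t.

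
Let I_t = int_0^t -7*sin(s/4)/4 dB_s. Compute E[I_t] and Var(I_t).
E[I_t] = 0; Var(I_t) = 49*t/32 - 49*sin(t/2)/16

The Itô integral of a deterministic integrand f(s) has mean 0 because each increment f(s) * (B_{s+ds} - B_s) has mean 0. By the Itô isometry:
  Var( int_0^t f(s) dB_s ) = E[ (int_0^t f(s) dB_s)^2 ] = int_0^t f(s)^2 ds.
Here f(s) = -7*sin(s/4)/4, so f(s)^2 = 49*sin(s/4)^2/16. Integrate:
  int_0^t (49*sin(s/4)^2/16) ds = 49*t/32 - 49*sin(t/2)/16.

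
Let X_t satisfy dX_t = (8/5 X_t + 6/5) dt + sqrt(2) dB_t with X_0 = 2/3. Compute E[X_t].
E[X_t] = 17*exp(8*t/5)/12 - 3/4

Taking expectations and using E[dB_t] = 0, the mean m(t) = E[X_t] satisfies the ODE m'(t) = a m(t) + b with m(0) = x_0. With a = 8/5, b = 6/5, x_0 = 2/3, the solution is
  m(t) = x_0 * exp(a t) + (b/a) * (exp(a t) - 1)
       = (2/3) * exp((8/5) t) + ((6/5)/(8/5)) * (exp((8/5) t) - 1)
       = 17*exp(8*t/5)/12 - 3/4.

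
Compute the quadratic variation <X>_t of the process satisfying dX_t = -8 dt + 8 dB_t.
<X>_t = 64*t

For an Itô process dX_t = a(t) dt + b(t) dB_t, the quadratic variation is <X>_t = int_0^t b(s)^2 ds (the drift term does not contribute). Here b(s) = 8, so
  b(s)^2 = 64.
Integrating from 0 to t:
  <X>_t = int_0^t (64) ds = 64*t.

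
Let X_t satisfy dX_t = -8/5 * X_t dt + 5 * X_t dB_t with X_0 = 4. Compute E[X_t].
E[X_t] = 4*exp(-8*t/5)

For GBM dX = mu X dt + sigma X dB with X_0 = x_0, apply Itô to Y = log X: dY = (mu - sigma^2/2) dt + sigma dB, so Y_t = log(x_0) + (mu - sigma^2/2) t + sigma B_t and hence X_t = x_0 * exp((mu - sigma^2/2) t + sigma B_t).
With mu = -8/5, sigma = 5, x_0 = 4, this gives:
  X_t = 4 * exp((-141/10) * t + (5) * B_t).
Since sigma*B_t ~ Normal(0, sigma^2 t), E[exp(sigma*B_t)] = exp(sigma^2 t / 2); so E[X_t] = x_0 * exp((mu - sigma^2/2) t) * exp(sigma^2 t / 2) = x_0 * exp(mu t) = 4*exp(-8*t/5).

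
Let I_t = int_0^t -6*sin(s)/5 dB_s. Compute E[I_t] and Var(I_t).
E[I_t] = 0; Var(I_t) = 18*t/25 - 9*sin(2*t)/25

The Itô integral of a deterministic integrand f(s) has mean 0 because each increment f(s) * (B_{s+ds} - B_s) has mean 0. By the Itô isometry:
  Var( int_0^t f(s) dB_s ) = E[ (int_0^t f(s) dB_s)^2 ] = int_0^t f(s)^2 ds.
Here f(s) = -6*sin(s)/5, so f(s)^2 = 36*sin(s)^2/25. Integrate:
  int_0^t (36*sin(s)^2/25) ds = 18*t/25 - 9*sin(2*t)/25.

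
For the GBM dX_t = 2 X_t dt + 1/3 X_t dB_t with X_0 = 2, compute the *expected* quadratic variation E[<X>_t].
E[<X>_t] = 4*exp(37*t/9)/37 - 4/37

<X>_t = int_0^t ((1/3) * X_s)^2 ds. Taking expectation inside the integral: E[<X>_t] = (1/3)^2 * int_0^t E[X_s^2] ds. For GBM, E[X_s^2] = x_0^2 * exp((2 mu + sigma^2) s). Integrating:
  E[<X>_t] = (1/3)^2 * 2^2 * (exp((2*2 + (1/3)^2) t) - 1) / (2*2 + (1/3)^2)
           = (1/3)^2 * 2^2 * (exp((37/9) t) - 1) / (37/9) = 4*exp(37*t/9)/37 - 4/37.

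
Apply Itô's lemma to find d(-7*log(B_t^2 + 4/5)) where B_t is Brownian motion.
d(-7*log(B_t^2 + 4/5)) = (35*(5*B_t^2 - 4)/(5*B_t^2 + 4)^2) dt + (-70*B_t/(5*B_t^2 + 4)) dB_t

Itô's formula for f(B_t) gives d f(B_t) = f'(B_t) dB_t + (1/2) f''(B_t) dt. Compute derivatives of f(x) = -7*log(x^2 + 4/5):
  f'(x)  = -70*x/(5*x^2 + 4)
  f''(x) = 70*(5*x^2 - 4)/(5*x^2 + 4)^2
Substitute x = B_t and multiply the f'' term by 1/2:
  drift     = (1/2) * (70*(5*x^2 - 4)/(5*x^2 + 4)^2) evaluated at B_t = 35*(5*B_t^2 - 4)/(5*B_t^2 + 4)^2
  diffusion = (-70*x/(5*x^2 + 4)) evaluated at B_t = -70*B_t/(5*B_t^2 + 4)
Therefore d(-7*log(B_t^2 + 4/5)) = (35*(5*B_t^2 - 4)/(5*B_t^2 + 4)^2) dt + (-70*B_t/(5*B_t^2 + 4)) dB_t.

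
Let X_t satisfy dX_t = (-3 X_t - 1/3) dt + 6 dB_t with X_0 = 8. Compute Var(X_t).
Var(X_t) = 6 - 6*exp(-6*t)

The variance V(t) = Var(X_t) satisfies V'(t) = 2 a V(t) + c^2 with V(0) = 0 (drift coefficient is linear in X, diffusion is constant). With a = -3, c = 6, the solution is
  V(t) = (c^2 / (2 a)) * (exp(2 a t) - 1)
       = (6^2 / (2*(-3))) * (exp((-6) t) - 1)
       = 6 - 6*exp(-6*t).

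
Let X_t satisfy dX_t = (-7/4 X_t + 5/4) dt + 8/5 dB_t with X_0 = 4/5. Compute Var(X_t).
Var(X_t) = 128/175 - 128*exp(-7*t/2)/175

The variance V(t) = Var(X_t) satisfies V'(t) = 2 a V(t) + c^2 with V(0) = 0 (drift coefficient is linear in X, diffusion is constant). With a = -7/4, c = 8/5, the solution is
  V(t) = (c^2 / (2 a)) * (exp(2 a t) - 1)
       = ((8/5)^2 / (2*(-7/4))) * (exp((-7/2) t) - 1)
       = 128/175 - 128*exp(-7*t/2)/175.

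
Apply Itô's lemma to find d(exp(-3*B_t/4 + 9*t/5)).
d(exp(-3*B_t/4 + 9*t/5)) = (333*exp(-3*B_t/4 + 9*t/5)/160) dt + (-3*exp(-3*B_t/4 + 9*t/5)/4) dB_t

Itô's formula for f(t, x): d f(t, B_t) = (f_t + (1/2) f_xx) dt + f_x dB_t. Compute partials of f(t, x) = exp(9*t/5 - 3*x/4):
  f_t(t,x)  = 9*exp(9*t/5 - 3*x/4)/5
  f_x(t,x)  = -3*exp(9*t/5 - 3*x/4)/4
  f_xx(t,x) = 9*exp(9*t/5 - 3*x/4)/16
Assemble drift = f_t + (1/2) f_xx = 333*exp(9*t/5 - 3*x/4)/160 and diffusion = f_x = -3*exp(9*t/5 - 3*x/4)/4. Substituting x = B_t:
  d(exp(-3*B_t/4 + 9*t/5)) = (333*exp(-3*B_t/4 + 9*t/5)/160) dt + (-3*exp(-3*B_t/4 + 9*t/5)/4) dB_t.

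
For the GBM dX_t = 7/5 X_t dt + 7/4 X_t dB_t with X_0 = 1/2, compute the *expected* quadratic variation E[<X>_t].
E[<X>_t] = 35*exp(469*t/80)/268 - 35/268

<X>_t = int_0^t ((7/4) * X_s)^2 ds. Taking expectation inside the integral: E[<X>_t] = (7/4)^2 * int_0^t E[X_s^2] ds. For GBM, E[X_s^2] = x_0^2 * exp((2 mu + sigma^2) s). Integrating:
  E[<X>_t] = (7/4)^2 * (1/2)^2 * (exp((2*(7/5) + (7/4)^2) t) - 1) / (2*(7/5) + (7/4)^2)
           = (7/4)^2 * (1/2)^2 * (exp((469/80) t) - 1) / (469/80) = 35*exp(469*t/80)/268 - 35/268.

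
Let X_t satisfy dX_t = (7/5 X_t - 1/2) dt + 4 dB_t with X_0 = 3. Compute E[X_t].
E[X_t] = 37*exp(7*t/5)/14 + 5/14

Taking expectations and using E[dB_t] = 0, the mean m(t) = E[X_t] satisfies the ODE m'(t) = a m(t) + b with m(0) = x_0. With a = 7/5, b = -1/2, x_0 = 3, the solution is
  m(t) = x_0 * exp(a t) + (b/a) * (exp(a t) - 1)
       = 3 * exp((7/5) t) + ((-1/2)/(7/5)) * (exp((7/5) t) - 1)
       = 37*exp(7*t/5)/14 + 5/14.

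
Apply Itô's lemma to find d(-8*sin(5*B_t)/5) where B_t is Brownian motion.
d(-8*sin(5*B_t)/5) = (20*sin(5*B_t)) dt + (-8*cos(5*B_t)) dB_t

Itô's formula for f(B_t) gives d f(B_t) = f'(B_t) dB_t + (1/2) f''(B_t) dt. Compute derivatives of f(x) = -8*sin(5*x)/5:
  f'(x)  = -8*cos(5*x)
  f''(x) = 40*sin(5*x)
Substitute x = B_t and multiply the f'' term by 1/2:
  drift     = (1/2) * (40*sin(5*x)) evaluated at B_t = 20*sin(5*B_t)
  diffusion = (-8*cos(5*x)) evaluated at B_t = -8*cos(5*B_t)
Therefore d(-8*sin(5*B_t)/5) = (20*sin(5*B_t)) dt + (-8*cos(5*B_t)) dB_t.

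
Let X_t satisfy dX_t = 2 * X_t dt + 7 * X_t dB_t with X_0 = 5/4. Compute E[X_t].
E[X_t] = 5*exp(2*t)/4

For GBM dX = mu X dt + sigma X dB with X_0 = x_0, apply Itô to Y = log X: dY = (mu - sigma^2/2) dt + sigma dB, so Y_t = log(x_0) + (mu - sigma^2/2) t + sigma B_t and hence X_t = x_0 * exp((mu - sigma^2/2) t + sigma B_t).
With mu = 2, sigma = 7, x_0 = 5/4, this gives:
  X_t = 5/4 * exp((-45/2) * t + (7) * B_t).
Since sigma*B_t ~ Normal(0, sigma^2 t), E[exp(sigma*B_t)] = exp(sigma^2 t / 2); so E[X_t] = x_0 * exp((mu - sigma^2/2) t) * exp(sigma^2 t / 2) = x_0 * exp(mu t) = 5*exp(2*t)/4.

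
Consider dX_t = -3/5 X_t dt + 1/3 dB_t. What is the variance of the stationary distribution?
lim Var(X_t) = 5/54

The OU SDE dX = -theta X dt + sigma dB admits the integrating factor exp(theta t): d(exp(theta t) X_t) = sigma exp(theta t) dB_t. Integrating from 0 to t gives X_t = x_0 * exp(-theta t) + sigma * int_0^t exp(-theta (t-s)) dB_s for any initial x_0. The Itô integral has variance (by the Itô isometry) sigma^2 * int_0^t exp(-2 theta (t - s)) ds = sigma^2 * (1 - exp(-2 theta t)) / (2 theta), independent of x_0.
With theta = 3/5, sigma = 1/3:
  Var(X_t) = (1/3)^2 * (1 - exp(-2*3/5 t)) / (2 * 3/5) = 5/54 - 5*exp(-6*t/5)/54.
As t -> infinity, exp(-2*3/5 t) -> 0, so the stationary variance is sigma^2 / (2 theta) = 5/54.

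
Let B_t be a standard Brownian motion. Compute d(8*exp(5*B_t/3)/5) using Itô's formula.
d(8*exp(5*B_t/3)/5) = (20*exp(5*B_t/3)/9) dt + (8*exp(5*B_t/3)/3) dB_t

Itô's formula for f(B_t) gives d f(B_t) = f'(B_t) dB_t + (1/2) f''(B_t) dt. Compute derivatives of f(x) = 8*exp(5*x/3)/5:
  f'(x)  = 8*exp(5*x/3)/3
  f''(x) = 40*exp(5*x/3)/9
Substitute x = B_t and multiply the f'' term by 1/2:
  drift     = (1/2) * (40*exp(5*x/3)/9) evaluated at B_t = 20*exp(5*B_t/3)/9
  diffusion = (8*exp(5*x/3)/3) evaluated at B_t = 8*exp(5*B_t/3)/3
Therefore d(8*exp(5*B_t/3)/5) = (20*exp(5*B_t/3)/9) dt + (8*exp(5*B_t/3)/3) dB_t.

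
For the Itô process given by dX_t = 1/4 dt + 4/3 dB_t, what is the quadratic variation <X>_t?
<X>_t = 16*t/9

For an Itô process dX_t = a(t) dt + b(t) dB_t, the quadratic variation is <X>_t = int_0^t b(s)^2 ds (the drift term does not contribute). Here b(s) = 4/3, so
  b(s)^2 = 16/9.
Integrating from 0 to t:
  <X>_t = int_0^t (16/9) ds = 16*t/9.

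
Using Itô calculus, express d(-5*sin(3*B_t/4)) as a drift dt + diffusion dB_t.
d(-5*sin(3*B_t/4)) = (45*sin(3*B_t/4)/32) dt + (-15*cos(3*B_t/4)/4) dB_t

Itô's formula for f(B_t) gives d f(B_t) = f'(B_t) dB_t + (1/2) f''(B_t) dt. Compute derivatives of f(x) = -5*sin(3*x/4):
  f'(x)  = -15*cos(3*x/4)/4
  f''(x) = 45*sin(3*x/4)/16
Substitute x = B_t and multiply the f'' term by 1/2:
  drift     = (1/2) * (45*sin(3*x/4)/16) evaluated at B_t = 45*sin(3*B_t/4)/32
  diffusion = (-15*cos(3*x/4)/4) evaluated at B_t = -15*cos(3*B_t/4)/4
Therefore d(-5*sin(3*B_t/4)) = (45*sin(3*B_t/4)/32) dt + (-15*cos(3*B_t/4)/4) dB_t.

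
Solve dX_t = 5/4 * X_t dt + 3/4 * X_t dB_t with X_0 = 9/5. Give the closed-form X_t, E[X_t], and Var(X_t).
X_t = 9/5 * exp((31/32) t + (3/4) B_t); E[X_t] = 9*exp(5*t/4)/5; Var(X_t) = 81*(exp(9*t/16) - 1)*exp(5*t/2)/25

For GBM dX = mu X dt + sigma X dB with X_0 = x_0, apply Itô to Y = log X: dY = (mu - sigma^2/2) dt + sigma dB, so Y_t = log(x_0) + (mu - sigma^2/2) t + sigma B_t and hence X_t = x_0 * exp((mu - sigma^2/2) t + sigma B_t).
With mu = 5/4, sigma = 3/4, x_0 = 9/5, this gives:
  X_t = 9/5 * exp((31/32) * t + (3/4) * B_t).
Since sigma*B_t ~ Normal(0, sigma^2 t), E[exp(sigma*B_t)] = exp(sigma^2 t / 2); so E[X_t] = x_0 * exp((mu - sigma^2/2) t) * exp(sigma^2 t / 2) = x_0 * exp(mu t) = 9*exp(5*t/4)/5.
Var(X_t) = E[X_t^2] - (E[X_t])^2 = x_0^2 * exp(2 mu t) * (exp(sigma^2 t) - 1) = 81*(exp(9*t/16) - 1)*exp(5*t/2)/25.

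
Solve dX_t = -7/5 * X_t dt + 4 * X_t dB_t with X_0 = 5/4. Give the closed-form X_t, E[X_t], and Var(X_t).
X_t = 5/4 * exp((-47/5) t + (4) B_t); E[X_t] = 5*exp(-7*t/5)/4; Var(X_t) = (25*exp(16*t) - 25)*exp(-14*t/5)/16

For GBM dX = mu X dt + sigma X dB with X_0 = x_0, apply Itô to Y = log X: dY = (mu - sigma^2/2) dt + sigma dB, so Y_t = log(x_0) + (mu - sigma^2/2) t + sigma B_t and hence X_t = x_0 * exp((mu - sigma^2/2) t + sigma B_t).
With mu = -7/5, sigma = 4, x_0 = 5/4, this gives:
  X_t = 5/4 * exp((-47/5) * t + (4) * B_t).
Since sigma*B_t ~ Normal(0, sigma^2 t), E[exp(sigma*B_t)] = exp(sigma^2 t / 2); so E[X_t] = x_0 * exp((mu - sigma^2/2) t) * exp(sigma^2 t / 2) = x_0 * exp(mu t) = 5*exp(-7*t/5)/4.
Var(X_t) = E[X_t^2] - (E[X_t])^2 = x_0^2 * exp(2 mu t) * (exp(sigma^2 t) - 1) = (25*exp(16*t) - 25)*exp(-14*t/5)/16.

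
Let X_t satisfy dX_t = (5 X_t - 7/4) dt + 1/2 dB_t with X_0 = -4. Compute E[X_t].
E[X_t] = 7/20 - 87*exp(5*t)/20

Taking expectations and using E[dB_t] = 0, the mean m(t) = E[X_t] satisfies the ODE m'(t) = a m(t) + b with m(0) = x_0. With a = 5, b = -7/4, x_0 = -4, the solution is
  m(t) = x_0 * exp(a t) + (b/a) * (exp(a t) - 1)
       = (-4) * exp(5 t) + ((-7/4)/5) * (exp(5 t) - 1)
       = 7/20 - 87*exp(5*t)/20.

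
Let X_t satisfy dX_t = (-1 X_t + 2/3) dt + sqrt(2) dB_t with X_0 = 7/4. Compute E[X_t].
E[X_t] = 2/3 + 13*exp(-t)/12

Taking expectations and using E[dB_t] = 0, the mean m(t) = E[X_t] satisfies the ODE m'(t) = a m(t) + b with m(0) = x_0. With a = -1, b = 2/3, x_0 = 7/4, the solution is
  m(t) = x_0 * exp(a t) + (b/a) * (exp(a t) - 1)
       = (7/4) * exp((-1) t) + ((2/3)/(-1)) * (exp((-1) t) - 1)
       = 2/3 + 13*exp(-t)/12.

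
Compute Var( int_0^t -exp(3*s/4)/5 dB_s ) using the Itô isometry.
Var = 2*exp(3*t/2)/75 - 2/75

The Itô integral of a deterministic integrand f(s) has mean 0 because each increment f(s) * (B_{s+ds} - B_s) has mean 0. By the Itô isometry:
  Var( int_0^t f(s) dB_s ) = E[ (int_0^t f(s) dB_s)^2 ] = int_0^t f(s)^2 ds.
Here f(s) = -exp(3*s/4)/5, so f(s)^2 = exp(3*s/2)/25. Integrate:
  int_0^t (exp(3*s/2)/25) ds = 2*exp(3*t/2)/75 - 2/75.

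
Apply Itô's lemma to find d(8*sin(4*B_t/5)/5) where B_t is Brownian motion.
d(8*sin(4*B_t/5)/5) = (-64*sin(4*B_t/5)/125) dt + (32*cos(4*B_t/5)/25) dB_t

Itô's formula for f(B_t) gives d f(B_t) = f'(B_t) dB_t + (1/2) f''(B_t) dt. Compute derivatives of f(x) = 8*sin(4*x/5)/5:
  f'(x)  = 32*cos(4*x/5)/25
  f''(x) = -128*sin(4*x/5)/125
Substitute x = B_t and multiply the f'' term by 1/2:
  drift     = (1/2) * (-128*sin(4*x/5)/125) evaluated at B_t = -64*sin(4*B_t/5)/125
  diffusion = (32*cos(4*x/5)/25) evaluated at B_t = 32*cos(4*B_t/5)/25
Therefore d(8*sin(4*B_t/5)/5) = (-64*sin(4*B_t/5)/125) dt + (32*cos(4*B_t/5)/25) dB_t.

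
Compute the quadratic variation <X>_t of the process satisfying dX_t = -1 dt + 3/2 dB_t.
<X>_t = 9*t/4

For an Itô process dX_t = a(t) dt + b(t) dB_t, the quadratic variation is <X>_t = int_0^t b(s)^2 ds (the drift term does not contribute). Here b(s) = 3/2, so
  b(s)^2 = 9/4.
Integrating from 0 to t:
  <X>_t = int_0^t (9/4) ds = 9*t/4.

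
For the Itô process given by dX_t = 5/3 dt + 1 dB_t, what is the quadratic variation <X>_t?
<X>_t = t

For an Itô process dX_t = a(t) dt + b(t) dB_t, the quadratic variation is <X>_t = int_0^t b(s)^2 ds (the drift term does not contribute). Here b(s) = 1, so
  b(s)^2 = 1.
Integrating from 0 to t:
  <X>_t = int_0^t (1) ds = t.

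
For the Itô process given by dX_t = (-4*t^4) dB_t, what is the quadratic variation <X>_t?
<X>_t = 16*t^9/9

For an Itô process dX_t = a(t) dt + b(t) dB_t, the quadratic variation is <X>_t = int_0^t b(s)^2 ds (the drift term does not contribute). Here b(s) = -4*s^4, so
  b(s)^2 = 16*s^8.
Integrating from 0 to t:
  <X>_t = int_0^t (16*s^8) ds = 16*t^9/9.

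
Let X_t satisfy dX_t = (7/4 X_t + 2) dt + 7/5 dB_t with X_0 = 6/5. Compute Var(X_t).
Var(X_t) = 14*exp(7*t/2)/25 - 14/25

The variance V(t) = Var(X_t) satisfies V'(t) = 2 a V(t) + c^2 with V(0) = 0 (drift coefficient is linear in X, diffusion is constant). With a = 7/4, c = 7/5, the solution is
  V(t) = (c^2 / (2 a)) * (exp(2 a t) - 1)
       = ((7/5)^2 / (2*(7/4))) * (exp((7/2) t) - 1)
       = 14*exp(7*t/2)/25 - 14/25.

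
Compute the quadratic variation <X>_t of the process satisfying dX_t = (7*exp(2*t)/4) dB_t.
<X>_t = 49*exp(4*t)/64 - 49/64

For an Itô process dX_t = a(t) dt + b(t) dB_t, the quadratic variation is <X>_t = int_0^t b(s)^2 ds (the drift term does not contribute). Here b(s) = 7*exp(2*s)/4, so
  b(s)^2 = 49*exp(4*s)/16.
Integrating from 0 to t:
  <X>_t = int_0^t (49*exp(4*s)/16) ds = 49*exp(4*t)/64 - 49/64.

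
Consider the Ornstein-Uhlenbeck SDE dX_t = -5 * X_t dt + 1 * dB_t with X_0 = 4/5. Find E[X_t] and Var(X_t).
E[X_t] = 4*exp(-5*t)/5; Var(X_t) = 1/10 - exp(-10*t)/10

The OU SDE dX = -theta X dt + sigma dB admits the integrating factor exp(theta t): d(exp(theta t) X_t) = sigma exp(theta t) dB_t. Integrating from 0 to t:
  X_t = x_0 * exp(-theta t) + sigma * int_0^t exp(-theta (t-s)) dB_s.
The Itô integral has mean 0 and (by the Itô isometry) variance sigma^2 * int_0^t exp(-2 theta (t - s)) ds = sigma^2 * (1 - exp(-2 theta t)) / (2 theta).
With theta = 5, sigma = 1, x_0 = 4/5:
  E[X_t] = 4/5 * exp(-5 t) = 4*exp(-5*t)/5
  Var(X_t) = (1)^2 * (1 - exp(-2*5 t)) / (2 * 5) = 1/10 - exp(-10*t)/10.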